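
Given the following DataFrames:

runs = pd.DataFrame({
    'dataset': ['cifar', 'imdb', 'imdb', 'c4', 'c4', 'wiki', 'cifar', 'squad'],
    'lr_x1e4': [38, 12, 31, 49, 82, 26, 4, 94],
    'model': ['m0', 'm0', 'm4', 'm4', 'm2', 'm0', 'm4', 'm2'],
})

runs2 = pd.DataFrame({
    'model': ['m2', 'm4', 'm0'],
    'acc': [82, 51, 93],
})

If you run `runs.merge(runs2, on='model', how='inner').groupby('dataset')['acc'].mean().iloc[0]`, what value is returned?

merge on 'model' (how='inner') → 8 rows:
  dataset  lr_x1e4 model  acc
0   cifar       38    m0   93
1    imdb       12    m0   93
2    imdb       31    m4   51
3      c4       49    m4   51
4      c4       82    m2   82
5    wiki       26    m0   93
6   cifar        4    m4   51
7   squad       94    m2   82
group by dataset, mean of acc:
dataset
c4       66.5
cifar    72.0
imdb     72.0
squad    82.0
wiki     93.0
Name: acc, dtype: float64

66.5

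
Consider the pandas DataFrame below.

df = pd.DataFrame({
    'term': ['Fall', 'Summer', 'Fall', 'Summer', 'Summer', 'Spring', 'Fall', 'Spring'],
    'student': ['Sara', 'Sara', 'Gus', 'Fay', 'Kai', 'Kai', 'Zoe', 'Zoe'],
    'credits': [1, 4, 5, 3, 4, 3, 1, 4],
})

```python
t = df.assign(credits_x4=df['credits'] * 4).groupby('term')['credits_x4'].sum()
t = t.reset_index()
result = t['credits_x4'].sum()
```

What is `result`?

100

add column credits_x4 = df['credits'] * 4:
     term student  credits  credits_x4
0    Fall    Sara        1           4
1  Summer    Sara        4          16
2    Fall     Gus        5          20
3  Summer     Fay        3          12
4  Summer     Kai        4          16
5  Spring     Kai        3          12
6    Fall     Zoe        1           4
7  Spring     Zoe        4          16
group by term, sum of credits_x4:
term
Fall      28
Spring    28
Summer    44
Name: credits_x4, dtype: int64
reset_index():
     term  credits_x4
0    Fall          28
1  Spring          28
2  Summer          44
Then the sum of column 'credits_x4': 100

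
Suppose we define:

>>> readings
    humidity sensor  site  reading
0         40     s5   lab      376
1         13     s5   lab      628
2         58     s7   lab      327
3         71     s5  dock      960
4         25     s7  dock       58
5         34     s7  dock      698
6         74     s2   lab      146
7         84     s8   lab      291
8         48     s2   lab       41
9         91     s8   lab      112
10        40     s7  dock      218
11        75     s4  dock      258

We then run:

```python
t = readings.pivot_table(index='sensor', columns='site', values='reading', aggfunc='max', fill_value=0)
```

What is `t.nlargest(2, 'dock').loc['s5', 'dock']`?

960

pivot: rows=sensor, cols=site, max(reading):
site    dock  lab
sensor           
s2         0  146
s4       258    0
s5       960  628
s7       698  327
s8         0  291
take 2 rows with largest dock:
site    dock  lab
sensor           
s5       960  628
s7       698  327
Reading off the value at row 's5', column 'dock', we get 960.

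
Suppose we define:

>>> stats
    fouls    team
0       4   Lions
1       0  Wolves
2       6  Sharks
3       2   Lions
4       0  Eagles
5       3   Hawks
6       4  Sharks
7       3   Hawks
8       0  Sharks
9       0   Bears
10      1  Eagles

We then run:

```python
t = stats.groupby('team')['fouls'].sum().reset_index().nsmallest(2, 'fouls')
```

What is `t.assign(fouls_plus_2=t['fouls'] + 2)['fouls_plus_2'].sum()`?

4

group by team, sum of fouls:
team
Bears      0
Eagles     1
Hawks      6
Lions      6
Sharks    10
Wolves     0
Name: fouls, dtype: int64
reset_index():
     team  fouls
0   Bears      0
1  Eagles      1
2   Hawks      6
3   Lions      6
4  Sharks     10
5  Wolves      0
take 2 rows with smallest fouls:
     team  fouls
0   Bears      0
5  Wolves      0
add column fouls_plus_2 = t['fouls'] + 2:
     team  fouls  fouls_plus_2
0   Bears      0             2
5  Wolves      0             2
Finally, sum of column 'fouls_plus_2' = 4.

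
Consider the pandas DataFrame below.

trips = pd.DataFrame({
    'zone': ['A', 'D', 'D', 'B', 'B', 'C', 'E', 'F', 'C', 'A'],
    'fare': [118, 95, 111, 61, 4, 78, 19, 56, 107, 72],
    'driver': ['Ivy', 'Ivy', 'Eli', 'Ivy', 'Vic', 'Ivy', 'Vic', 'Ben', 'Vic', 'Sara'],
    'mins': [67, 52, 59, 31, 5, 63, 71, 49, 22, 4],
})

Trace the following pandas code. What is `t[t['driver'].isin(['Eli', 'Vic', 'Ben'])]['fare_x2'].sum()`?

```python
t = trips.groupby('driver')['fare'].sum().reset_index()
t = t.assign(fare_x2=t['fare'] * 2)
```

594

group by driver, sum of fare:
driver
Ben      56
Eli     111
Ivy     352
Sara     72
Vic     130
Name: fare, dtype: int64
reset_index():
  driver  fare
0    Ben    56
1    Eli   111
2    Ivy   352
3   Sara    72
4    Vic   130
add column fare_x2 = t['fare'] * 2:
  driver  fare  fare_x2
0    Ben    56      112
1    Eli   111      222
2    Ivy   352      704
3   Sara    72      144
4    Vic   130      260
filter rows where driver in ['Eli', 'Vic', 'Ben']:
  driver  fare  fare_x2
0    Ben    56      112
1    Eli   111      222
4    Vic   130      260
Reading off the sum of column 'fare_x2', we get 594.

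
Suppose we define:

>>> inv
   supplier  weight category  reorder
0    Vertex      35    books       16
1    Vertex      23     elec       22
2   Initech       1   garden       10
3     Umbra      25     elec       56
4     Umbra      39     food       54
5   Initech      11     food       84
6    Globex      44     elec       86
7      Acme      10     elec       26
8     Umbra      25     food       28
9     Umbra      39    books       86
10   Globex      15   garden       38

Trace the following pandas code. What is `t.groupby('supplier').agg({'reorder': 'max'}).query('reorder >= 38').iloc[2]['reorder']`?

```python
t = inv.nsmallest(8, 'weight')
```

56

take 8 rows with smallest weight:
   supplier  weight category  reorder
2   Initech       1   garden       10
7      Acme      10     elec       26
5   Initech      11     food       84
10   Globex      15   garden       38
1    Vertex      23     elec       22
3     Umbra      25     elec       56
8     Umbra      25     food       28
0    Vertex      35    books       16
group by supplier, max of reorder:
          reorder
supplier         
Acme           26
Globex         38
Initech        84
Umbra          56
Vertex         22
filter rows where reorder >= 38:
          reorder
supplier         
Globex         38
Initech        84
Umbra          56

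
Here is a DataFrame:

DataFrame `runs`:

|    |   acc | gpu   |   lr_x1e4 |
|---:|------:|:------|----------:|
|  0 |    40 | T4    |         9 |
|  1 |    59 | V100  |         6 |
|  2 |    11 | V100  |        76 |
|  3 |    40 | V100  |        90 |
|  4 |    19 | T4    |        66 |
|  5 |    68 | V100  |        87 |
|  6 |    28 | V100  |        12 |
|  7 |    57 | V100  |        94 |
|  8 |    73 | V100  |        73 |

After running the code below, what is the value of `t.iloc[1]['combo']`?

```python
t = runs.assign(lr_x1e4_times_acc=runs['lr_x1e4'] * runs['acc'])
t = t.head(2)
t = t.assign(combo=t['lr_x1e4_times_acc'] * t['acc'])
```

20886

add column lr_x1e4_times_acc = runs['lr_x1e4'] * runs['acc']:
   acc   gpu  lr_x1e4  lr_x1e4_times_acc
0   40    T4        9                360
1   59  V100        6                354
2   11  V100       76                836
3   40  V100       90               3600
4   19    T4       66               1254
5   68  V100       87               5916
6   28  V100       12                336
7   57  V100       94               5358
8   73  V100       73               5329
take first 2 rows:
   acc   gpu  lr_x1e4  lr_x1e4_times_acc
0   40    T4        9                360
1   59  V100        6                354
add column combo = t['lr_x1e4_times_acc'] * t['acc']:
   acc   gpu  lr_x1e4  lr_x1e4_times_acc  combo
0   40    T4        9                360  14400
1   59  V100        6                354  20886
Reading off the value at position 1, column 'combo', we get 20886.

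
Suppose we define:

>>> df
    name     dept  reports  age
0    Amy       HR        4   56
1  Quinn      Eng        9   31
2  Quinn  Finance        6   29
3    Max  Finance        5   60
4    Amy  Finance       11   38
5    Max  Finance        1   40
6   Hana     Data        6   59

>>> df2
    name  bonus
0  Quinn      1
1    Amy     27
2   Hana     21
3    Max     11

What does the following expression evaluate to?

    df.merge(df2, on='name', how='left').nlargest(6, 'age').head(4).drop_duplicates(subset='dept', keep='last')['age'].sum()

155

merge on 'name' (how='left') → 7 rows:
    name     dept  reports  age  bonus
0    Amy       HR        4   56     27
1  Quinn      Eng        9   31      1
2  Quinn  Finance        6   29      1
3    Max  Finance        5   60     11
4    Amy  Finance       11   38     27
5    Max  Finance        1   40     11
6   Hana     Data        6   59     21
take 6 rows with largest age:
    name     dept  reports  age  bonus
3    Max  Finance        5   60     11
6   Hana     Data        6   59     21
0    Amy       HR        4   56     27
5    Max  Finance        1   40     11
4    Amy  Finance       11   38     27
1  Quinn      Eng        9   31      1
take first 4 rows:
   name     dept  reports  age  bonus
3   Max  Finance        5   60     11
6  Hana     Data        6   59     21
0   Amy       HR        4   56     27
5   Max  Finance        1   40     11
drop duplicate dept (keep=last):
   name     dept  reports  age  bonus
6  Hana     Data        6   59     21
0   Amy       HR        4   56     27
5   Max  Finance        1   40     11
Finally, sum of column 'age' = 155.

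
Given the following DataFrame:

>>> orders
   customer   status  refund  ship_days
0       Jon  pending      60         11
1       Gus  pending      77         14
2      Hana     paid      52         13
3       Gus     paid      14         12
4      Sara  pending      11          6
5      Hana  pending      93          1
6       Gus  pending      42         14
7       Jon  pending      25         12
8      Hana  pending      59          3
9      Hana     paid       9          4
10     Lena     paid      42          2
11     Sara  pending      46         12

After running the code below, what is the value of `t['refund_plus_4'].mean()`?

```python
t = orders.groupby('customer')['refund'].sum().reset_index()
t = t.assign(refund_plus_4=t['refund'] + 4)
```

group by customer, sum of refund:
customer
Gus     133
Hana    213
Jon      85
Lena     42
Sara     57
Name: refund, dtype: int64
reset_index():
  customer  refund
0      Gus     133
1     Hana     213
2      Jon      85
3     Lena      42
4     Sara      57
add column refund_plus_4 = t['refund'] + 4:
  customer  refund  refund_plus_4
0      Gus     133            137
1     Hana     213            217
2      Jon      85             89
3     Lena      42             46
4     Sara      57             61
Reading off the mean of column 'refund_plus_4', we get 110.0.

110.0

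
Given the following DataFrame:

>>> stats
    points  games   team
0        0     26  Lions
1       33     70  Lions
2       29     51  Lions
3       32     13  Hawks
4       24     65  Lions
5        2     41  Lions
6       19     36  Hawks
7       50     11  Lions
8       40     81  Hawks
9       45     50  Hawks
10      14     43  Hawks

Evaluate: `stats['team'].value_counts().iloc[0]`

6

value_counts of team:
team
Lions    6
Hawks    5
Name: count, dtype: int64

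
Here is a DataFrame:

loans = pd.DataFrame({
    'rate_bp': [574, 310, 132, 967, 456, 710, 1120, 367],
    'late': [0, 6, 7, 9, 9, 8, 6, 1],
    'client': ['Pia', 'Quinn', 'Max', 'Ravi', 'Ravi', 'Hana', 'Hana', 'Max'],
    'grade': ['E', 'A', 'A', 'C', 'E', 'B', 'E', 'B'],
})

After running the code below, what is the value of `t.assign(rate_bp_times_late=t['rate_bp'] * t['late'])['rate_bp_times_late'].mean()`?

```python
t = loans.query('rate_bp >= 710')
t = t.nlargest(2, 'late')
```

7191.5

filter rows where rate_bp >= 710:
   rate_bp  late client grade
3      967     9   Ravi     C
5      710     8   Hana     B
6     1120     6   Hana     E
take 2 rows with largest late:
   rate_bp  late client grade
3      967     9   Ravi     C
5      710     8   Hana     B
add column rate_bp_times_late = t['rate_bp'] * t['late']:
   rate_bp  late client grade  rate_bp_times_late
3      967     9   Ravi     C                8703
5      710     8   Hana     B                5680
Reading off the mean of column 'rate_bp_times_late', we get 7191.5.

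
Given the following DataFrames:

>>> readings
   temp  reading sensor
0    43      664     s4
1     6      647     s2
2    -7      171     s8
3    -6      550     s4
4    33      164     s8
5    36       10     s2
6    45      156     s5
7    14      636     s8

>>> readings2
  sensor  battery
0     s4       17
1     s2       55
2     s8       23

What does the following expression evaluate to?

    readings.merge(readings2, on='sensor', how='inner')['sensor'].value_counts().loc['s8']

3

merge on 'sensor' (how='inner') → 7 rows:
   temp  reading sensor  battery
0    43      664     s4       17
1     6      647     s2       55
2    -7      171     s8       23
3    -6      550     s4       17
4    33      164     s8       23
5    36       10     s2       55
6    14      636     s8       23
value_counts of sensor:
sensor
s8    3
s4    2
s2    2
Name: count, dtype: int64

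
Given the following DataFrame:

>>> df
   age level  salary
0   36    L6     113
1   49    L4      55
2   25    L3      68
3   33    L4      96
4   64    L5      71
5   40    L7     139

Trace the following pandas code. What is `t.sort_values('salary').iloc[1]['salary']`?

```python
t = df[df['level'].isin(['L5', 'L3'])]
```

71

filter rows where level in ['L5', 'L3']:
   age level  salary
2   25    L3      68
4   64    L5      71
sort by salary:
   age level  salary
2   25    L3      68
4   64    L5      71
The value at position 1, column 'salary' is 71.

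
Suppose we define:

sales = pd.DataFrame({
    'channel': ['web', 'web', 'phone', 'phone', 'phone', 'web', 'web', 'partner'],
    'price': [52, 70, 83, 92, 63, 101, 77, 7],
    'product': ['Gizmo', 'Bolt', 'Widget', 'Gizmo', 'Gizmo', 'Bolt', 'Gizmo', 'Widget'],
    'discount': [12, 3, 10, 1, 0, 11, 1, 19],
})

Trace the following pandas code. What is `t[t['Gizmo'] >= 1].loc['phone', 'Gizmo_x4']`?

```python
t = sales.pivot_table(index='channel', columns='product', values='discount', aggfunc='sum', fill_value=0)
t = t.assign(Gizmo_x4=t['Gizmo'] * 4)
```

4

pivot: rows=channel, cols=product, sum(discount):
product  Bolt  Gizmo  Widget
channel                     
partner     0      0      19
phone       0      1      10
web        14     13       0
add column Gizmo_x4 = t['Gizmo'] * 4:
product  Bolt  Gizmo  Widget  Gizmo_x4
channel                               
partner     0      0      19         0
phone       0      1      10         4
web        14     13       0        52
filter rows where Gizmo >= 1:
product  Bolt  Gizmo  Widget  Gizmo_x4
channel                               
phone       0      1      10         4
web        14     13       0        52
Hence 4.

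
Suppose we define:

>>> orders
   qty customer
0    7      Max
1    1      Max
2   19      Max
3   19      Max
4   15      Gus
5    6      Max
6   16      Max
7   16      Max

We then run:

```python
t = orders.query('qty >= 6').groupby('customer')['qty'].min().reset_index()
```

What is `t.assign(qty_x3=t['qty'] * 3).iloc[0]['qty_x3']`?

filter rows where qty >= 6:
   qty customer
0    7      Max
2   19      Max
3   19      Max
4   15      Gus
5    6      Max
6   16      Max
7   16      Max
group by customer, min of qty:
customer
Gus    15
Max     6
Name: qty, dtype: int64
reset_index():
  customer  qty
0      Gus   15
1      Max    6
add column qty_x3 = t['qty'] * 3:
  customer  qty  qty_x3
0      Gus   15      45
1      Max    6      18
Reading off the value at position 0, column 'qty_x3', we get 45.

45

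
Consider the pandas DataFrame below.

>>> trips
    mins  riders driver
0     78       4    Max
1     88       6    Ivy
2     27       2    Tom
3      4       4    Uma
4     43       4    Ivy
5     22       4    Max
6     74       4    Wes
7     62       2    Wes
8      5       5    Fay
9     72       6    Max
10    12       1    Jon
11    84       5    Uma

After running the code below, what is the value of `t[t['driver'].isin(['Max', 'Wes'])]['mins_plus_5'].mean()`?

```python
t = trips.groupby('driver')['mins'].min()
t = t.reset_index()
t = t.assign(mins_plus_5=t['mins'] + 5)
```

47.0

group by driver, min of mins:
driver
Fay     5
Ivy    43
Jon    12
Max    22
Tom    27
Uma     4
Wes    62
Name: mins, dtype: int64
reset_index():
  driver  mins
0    Fay     5
1    Ivy    43
2    Jon    12
3    Max    22
4    Tom    27
5    Uma     4
6    Wes    62
add column mins_plus_5 = t['mins'] + 5:
  driver  mins  mins_plus_5
0    Fay     5           10
1    Ivy    43           48
2    Jon    12           17
3    Max    22           27
4    Tom    27           32
5    Uma     4            9
6    Wes    62           67
filter rows where driver in ['Max', 'Wes']:
  driver  mins  mins_plus_5
3    Max    22           27
6    Wes    62           67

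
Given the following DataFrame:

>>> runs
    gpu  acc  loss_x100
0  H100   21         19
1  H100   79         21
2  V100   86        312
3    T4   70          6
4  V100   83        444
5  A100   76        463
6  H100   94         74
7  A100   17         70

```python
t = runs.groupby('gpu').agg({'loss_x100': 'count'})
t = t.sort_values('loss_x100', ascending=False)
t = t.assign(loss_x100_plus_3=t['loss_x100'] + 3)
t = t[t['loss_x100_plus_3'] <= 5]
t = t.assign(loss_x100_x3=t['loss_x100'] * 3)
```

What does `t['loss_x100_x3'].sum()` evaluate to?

group by gpu, count of loss_x100:
      loss_x100
gpu            
A100          2
H100          3
T4            1
V100          2
sort by loss_x100 descending:
      loss_x100
gpu            
H100          3
A100          2
V100          2
T4            1
add column loss_x100_plus_3 = t['loss_x100'] + 3:
      loss_x100  loss_x100_plus_3
gpu                              
H100          3                 6
A100          2                 5
V100          2                 5
T4            1                 4
filter rows where loss_x100_plus_3 <= 5:
      loss_x100  loss_x100_plus_3
gpu                              
A100          2                 5
V100          2                 5
T4            1                 4
add column loss_x100_x3 = t['loss_x100'] * 3:
      loss_x100  loss_x100_plus_3  loss_x100_x3
gpu                                            
A100          2                 5             6
V100          2                 5             6
T4            1                 4             3
sum of column 'loss_x100_x3' → 15

15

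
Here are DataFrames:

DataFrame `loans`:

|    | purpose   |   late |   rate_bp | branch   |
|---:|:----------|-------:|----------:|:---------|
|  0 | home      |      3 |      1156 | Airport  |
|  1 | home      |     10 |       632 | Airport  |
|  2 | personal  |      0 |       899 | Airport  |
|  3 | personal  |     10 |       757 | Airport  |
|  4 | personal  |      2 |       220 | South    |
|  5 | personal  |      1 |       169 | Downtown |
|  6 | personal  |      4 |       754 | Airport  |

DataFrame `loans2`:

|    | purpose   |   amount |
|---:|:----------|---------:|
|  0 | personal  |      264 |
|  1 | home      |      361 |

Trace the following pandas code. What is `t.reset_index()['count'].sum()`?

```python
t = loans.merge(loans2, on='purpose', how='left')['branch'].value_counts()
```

7

merge on 'purpose' (how='left') → 7 rows:
    purpose  late  rate_bp    branch  amount
0      home     3     1156   Airport     361
1      home    10      632   Airport     361
2  personal     0      899   Airport     264
3  personal    10      757   Airport     264
4  personal     2      220     South     264
5  personal     1      169  Downtown     264
6  personal     4      754   Airport     264
value_counts of branch:
branch
Airport     5
South       1
Downtown    1
Name: count, dtype: int64
reset_index():
     branch  count
0   Airport      5
1     South      1
2  Downtown      1
Taking the sum of column 'count' gives 7.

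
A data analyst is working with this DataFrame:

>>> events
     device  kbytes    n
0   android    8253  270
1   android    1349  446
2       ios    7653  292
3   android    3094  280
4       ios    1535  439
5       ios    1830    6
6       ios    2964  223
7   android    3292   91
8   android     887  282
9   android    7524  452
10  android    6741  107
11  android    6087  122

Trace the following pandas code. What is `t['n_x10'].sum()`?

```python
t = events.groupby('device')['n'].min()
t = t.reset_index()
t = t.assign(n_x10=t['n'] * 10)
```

970

group by device, min of n:
device
android    91
ios         6
Name: n, dtype: int64
reset_index():
    device   n
0  android  91
1      ios   6
add column n_x10 = t['n'] * 10:
    device   n  n_x10
0  android  91    910
1      ios   6     60
The sum of column 'n_x10' is 970.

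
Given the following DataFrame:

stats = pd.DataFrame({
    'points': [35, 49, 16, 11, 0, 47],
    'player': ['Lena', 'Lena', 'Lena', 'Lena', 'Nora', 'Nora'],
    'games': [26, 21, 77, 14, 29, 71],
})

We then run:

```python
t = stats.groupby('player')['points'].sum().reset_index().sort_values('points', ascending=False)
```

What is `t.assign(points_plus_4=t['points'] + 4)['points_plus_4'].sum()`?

group by player, sum of points:
player
Lena    111
Nora     47
Name: points, dtype: int64
reset_index():
  player  points
0   Lena     111
1   Nora      47
sort by points descending:
  player  points
0   Lena     111
1   Nora      47
add column points_plus_4 = t['points'] + 4:
  player  points  points_plus_4
0   Lena     111            115
1   Nora      47             51
Finally, sum of column 'points_plus_4' = 166.

166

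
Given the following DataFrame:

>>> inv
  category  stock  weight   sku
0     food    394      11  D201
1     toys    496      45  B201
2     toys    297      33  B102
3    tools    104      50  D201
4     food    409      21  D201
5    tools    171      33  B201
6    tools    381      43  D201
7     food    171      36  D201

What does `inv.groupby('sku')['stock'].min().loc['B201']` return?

171

group by sku, min of stock:
sku
B102    297
B201    171
D201    104
Name: stock, dtype: int64
Reading off the value at index 'B201', we get 171.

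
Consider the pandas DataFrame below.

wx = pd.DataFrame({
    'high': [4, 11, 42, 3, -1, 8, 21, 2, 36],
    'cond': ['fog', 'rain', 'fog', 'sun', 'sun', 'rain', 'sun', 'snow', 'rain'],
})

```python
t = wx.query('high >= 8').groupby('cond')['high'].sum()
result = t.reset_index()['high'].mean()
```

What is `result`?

39.3333333333

filter rows where high >= 8:
   high  cond
1    11  rain
2    42   fog
5     8  rain
6    21   sun
8    36  rain
group by cond, sum of high:
cond
fog     42
rain    55
sun     21
Name: high, dtype: int64
reset_index():
   cond  high
0   fog    42
1  rain    55
2   sun    21
Taking the mean of column 'high' gives 39.3333333333.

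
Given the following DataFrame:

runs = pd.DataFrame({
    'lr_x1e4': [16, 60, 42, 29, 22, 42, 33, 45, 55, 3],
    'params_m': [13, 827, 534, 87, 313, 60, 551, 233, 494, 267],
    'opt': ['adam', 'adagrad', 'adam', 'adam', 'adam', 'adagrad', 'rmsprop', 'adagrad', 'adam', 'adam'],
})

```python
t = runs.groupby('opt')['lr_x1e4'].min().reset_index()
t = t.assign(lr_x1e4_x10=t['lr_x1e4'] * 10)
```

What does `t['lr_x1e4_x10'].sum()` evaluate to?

780

group by opt, min of lr_x1e4:
opt
adagrad    42
adam        3
rmsprop    33
Name: lr_x1e4, dtype: int64
reset_index():
       opt  lr_x1e4
0  adagrad       42
1     adam        3
2  rmsprop       33
add column lr_x1e4_x10 = t['lr_x1e4'] * 10:
       opt  lr_x1e4  lr_x1e4_x10
0  adagrad       42          420
1     adam        3           30
2  rmsprop       33          330
Hence 780.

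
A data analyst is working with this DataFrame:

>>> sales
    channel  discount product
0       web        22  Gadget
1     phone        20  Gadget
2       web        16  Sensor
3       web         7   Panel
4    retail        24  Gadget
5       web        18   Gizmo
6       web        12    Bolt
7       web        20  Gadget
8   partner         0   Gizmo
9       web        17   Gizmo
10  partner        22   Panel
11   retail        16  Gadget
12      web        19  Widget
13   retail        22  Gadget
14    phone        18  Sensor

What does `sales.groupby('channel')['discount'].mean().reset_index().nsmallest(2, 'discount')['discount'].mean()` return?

group by channel, mean of discount:
channel
partner    11.000000
phone      19.000000
retail     20.666667
web        16.375000
Name: discount, dtype: float64
reset_index():
   channel   discount
0  partner  11.000000
1    phone  19.000000
2   retail  20.666667
3      web  16.375000
take 2 rows with smallest discount:
   channel  discount
0  partner    11.000
3      web    16.375

13.6875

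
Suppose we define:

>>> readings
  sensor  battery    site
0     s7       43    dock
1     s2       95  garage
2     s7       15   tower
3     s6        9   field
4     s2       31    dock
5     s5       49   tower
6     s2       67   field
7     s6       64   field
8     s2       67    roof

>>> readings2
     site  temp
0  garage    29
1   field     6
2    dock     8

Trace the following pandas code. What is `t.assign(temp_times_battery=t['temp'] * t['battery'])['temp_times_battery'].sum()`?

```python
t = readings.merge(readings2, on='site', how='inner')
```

merge on 'site' (how='inner') → 6 rows:
  sensor  battery    site  temp
0     s7       43    dock     8
1     s2       95  garage    29
2     s6        9   field     6
3     s2       31    dock     8
4     s2       67   field     6
5     s6       64   field     6
add column temp_times_battery = t['temp'] * t['battery']:
  sensor  battery    site  temp  temp_times_battery
0     s7       43    dock     8                 344
1     s2       95  garage    29                2755
2     s6        9   field     6                  54
3     s2       31    dock     8                 248
4     s2       67   field     6                 402
5     s6       64   field     6                 384
Hence 4187.

4187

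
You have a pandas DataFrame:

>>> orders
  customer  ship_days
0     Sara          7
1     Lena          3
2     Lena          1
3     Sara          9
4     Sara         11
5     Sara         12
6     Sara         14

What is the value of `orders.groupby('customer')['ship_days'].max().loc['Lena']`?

group by customer, max of ship_days:
customer
Lena     3
Sara    14
Name: ship_days, dtype: int64
Hence 3.

3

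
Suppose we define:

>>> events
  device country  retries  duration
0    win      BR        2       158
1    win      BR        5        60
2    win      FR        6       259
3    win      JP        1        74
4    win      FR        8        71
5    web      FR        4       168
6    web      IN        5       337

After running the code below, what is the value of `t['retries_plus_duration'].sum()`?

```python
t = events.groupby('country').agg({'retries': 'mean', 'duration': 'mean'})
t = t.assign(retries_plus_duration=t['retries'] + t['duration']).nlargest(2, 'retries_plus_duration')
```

514.0

group by country: mean(retries), mean(duration):
         retries  duration
country                   
BR           3.5     109.0
FR           6.0     166.0
IN           5.0     337.0
JP           1.0      74.0
add column retries_plus_duration = t['retries'] + t['duration']:
         retries  duration  retries_plus_duration
country                                          
BR           3.5     109.0                  112.5
FR           6.0     166.0                  172.0
IN           5.0     337.0                  342.0
JP           1.0      74.0                   75.0
take 2 rows with largest retries_plus_duration:
         retries  duration  retries_plus_duration
country                                          
IN           5.0     337.0                  342.0
FR           6.0     166.0                  172.0
Finally, sum of column 'retries_plus_duration' = 514.0.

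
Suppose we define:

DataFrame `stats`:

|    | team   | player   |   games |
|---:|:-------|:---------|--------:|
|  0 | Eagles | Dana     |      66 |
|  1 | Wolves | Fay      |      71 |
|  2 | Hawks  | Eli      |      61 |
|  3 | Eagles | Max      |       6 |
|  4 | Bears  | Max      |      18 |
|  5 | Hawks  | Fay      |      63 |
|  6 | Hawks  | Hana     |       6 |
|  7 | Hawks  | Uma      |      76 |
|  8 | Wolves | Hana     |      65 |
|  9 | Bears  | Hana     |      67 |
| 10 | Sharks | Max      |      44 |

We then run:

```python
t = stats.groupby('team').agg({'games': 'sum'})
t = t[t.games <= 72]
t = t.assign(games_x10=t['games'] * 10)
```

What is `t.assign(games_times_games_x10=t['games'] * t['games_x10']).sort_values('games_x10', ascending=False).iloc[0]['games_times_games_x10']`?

group by team, sum of games:
        games
team         
Bears      85
Eagles     72
Hawks     206
Sharks     44
Wolves    136
filter rows where games <= 72:
        games
team         
Eagles     72
Sharks     44
add column games_x10 = t['games'] * 10:
        games  games_x10
team                    
Eagles     72        720
Sharks     44        440
add column games_times_games_x10 = t['games'] * t['games_x10']:
        games  games_x10  games_times_games_x10
team                                           
Eagles     72        720                  51840
Sharks     44        440                  19360
sort by games_x10 descending:
        games  games_x10  games_times_games_x10
team                                           
Eagles     72        720                  51840
Sharks     44        440                  19360
value at position 0, column 'games_times_games_x10' → 51840

51840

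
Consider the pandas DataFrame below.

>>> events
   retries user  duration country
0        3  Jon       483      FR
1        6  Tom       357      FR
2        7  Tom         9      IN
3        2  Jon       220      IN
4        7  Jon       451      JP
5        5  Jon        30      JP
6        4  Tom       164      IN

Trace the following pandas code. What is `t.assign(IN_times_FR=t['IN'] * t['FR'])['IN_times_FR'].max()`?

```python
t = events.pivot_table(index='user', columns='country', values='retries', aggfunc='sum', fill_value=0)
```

pivot: rows=user, cols=country, sum(retries):
country  FR  IN  JP
user               
Jon       3   2  12
Tom       6  11   0
add column IN_times_FR = t['IN'] * t['FR']:
country  FR  IN  JP  IN_times_FR
user                            
Jon       3   2  12            6
Tom       6  11   0           66
So max() = 66.

66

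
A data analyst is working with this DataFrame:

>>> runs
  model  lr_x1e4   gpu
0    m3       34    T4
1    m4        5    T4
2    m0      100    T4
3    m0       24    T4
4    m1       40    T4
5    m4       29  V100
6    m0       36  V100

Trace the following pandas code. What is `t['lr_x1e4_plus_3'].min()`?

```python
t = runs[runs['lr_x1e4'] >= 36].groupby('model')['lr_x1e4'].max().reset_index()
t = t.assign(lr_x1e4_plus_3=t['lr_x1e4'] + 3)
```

43

filter rows where lr_x1e4 >= 36:
  model  lr_x1e4   gpu
2    m0      100    T4
4    m1       40    T4
6    m0       36  V100
group by model, max of lr_x1e4:
model
m0    100
m1     40
Name: lr_x1e4, dtype: int64
reset_index():
  model  lr_x1e4
0    m0      100
1    m1       40
add column lr_x1e4_plus_3 = t['lr_x1e4'] + 3:
  model  lr_x1e4  lr_x1e4_plus_3
0    m0      100             103
1    m1       40              43
So min() = 43.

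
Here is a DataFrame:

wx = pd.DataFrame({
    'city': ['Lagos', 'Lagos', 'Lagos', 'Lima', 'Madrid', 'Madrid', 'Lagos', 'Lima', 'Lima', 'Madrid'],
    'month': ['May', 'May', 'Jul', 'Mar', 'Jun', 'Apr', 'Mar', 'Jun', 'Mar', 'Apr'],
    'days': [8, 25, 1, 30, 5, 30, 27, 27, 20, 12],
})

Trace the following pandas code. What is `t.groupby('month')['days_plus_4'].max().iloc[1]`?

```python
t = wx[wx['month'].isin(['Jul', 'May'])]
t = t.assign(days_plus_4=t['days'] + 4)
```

filter rows where month in ['Jul', 'May']:
    city month  days
0  Lagos   May     8
1  Lagos   May    25
2  Lagos   Jul     1
add column days_plus_4 = t['days'] + 4:
    city month  days  days_plus_4
0  Lagos   May     8           12
1  Lagos   May    25           29
2  Lagos   Jul     1            5
group by month, max of days_plus_4:
month
Jul     5
May    29
Name: days_plus_4, dtype: int64
The value at position 1 is 29.

29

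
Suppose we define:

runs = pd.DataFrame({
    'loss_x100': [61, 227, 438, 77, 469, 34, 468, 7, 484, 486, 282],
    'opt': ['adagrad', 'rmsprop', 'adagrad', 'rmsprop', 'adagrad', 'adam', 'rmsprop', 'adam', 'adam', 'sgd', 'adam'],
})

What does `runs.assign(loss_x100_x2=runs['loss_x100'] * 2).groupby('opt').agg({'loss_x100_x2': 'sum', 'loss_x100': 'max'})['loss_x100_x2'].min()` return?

972

add column loss_x100_x2 = runs['loss_x100'] * 2:
    loss_x100      opt  loss_x100_x2
0          61  adagrad           122
1         227  rmsprop           454
2         438  adagrad           876
3          77  rmsprop           154
4         469  adagrad           938
5          34     adam            68
6         468  rmsprop           936
7           7     adam            14
8         484     adam           968
9         486      sgd           972
10        282     adam           564
group by opt: sum(loss_x100_x2), max(loss_x100):
         loss_x100_x2  loss_x100
opt                             
adagrad          1936        469
adam             1614        484
rmsprop          1544        468
sgd               972        486
Then the min of column 'loss_x100_x2': 972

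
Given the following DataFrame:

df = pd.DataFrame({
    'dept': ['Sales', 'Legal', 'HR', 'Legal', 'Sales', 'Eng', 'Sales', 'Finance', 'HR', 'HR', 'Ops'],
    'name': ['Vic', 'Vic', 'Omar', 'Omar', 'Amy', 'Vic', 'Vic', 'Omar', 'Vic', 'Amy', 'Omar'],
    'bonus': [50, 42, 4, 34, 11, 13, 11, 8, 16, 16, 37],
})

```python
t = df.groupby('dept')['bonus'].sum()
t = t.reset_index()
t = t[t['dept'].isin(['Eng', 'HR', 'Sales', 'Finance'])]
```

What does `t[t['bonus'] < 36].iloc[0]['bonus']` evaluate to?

group by dept, sum of bonus:
dept
Eng        13
Finance     8
HR         36
Legal      76
Ops        37
Sales      72
Name: bonus, dtype: int64
reset_index():
      dept  bonus
0      Eng     13
1  Finance      8
2       HR     36
3    Legal     76
4      Ops     37
5    Sales     72
filter rows where dept in ['Eng', 'HR', 'Sales', 'Finance']:
      dept  bonus
0      Eng     13
1  Finance      8
2       HR     36
5    Sales     72
filter rows where bonus < 36:
      dept  bonus
0      Eng     13
1  Finance      8

13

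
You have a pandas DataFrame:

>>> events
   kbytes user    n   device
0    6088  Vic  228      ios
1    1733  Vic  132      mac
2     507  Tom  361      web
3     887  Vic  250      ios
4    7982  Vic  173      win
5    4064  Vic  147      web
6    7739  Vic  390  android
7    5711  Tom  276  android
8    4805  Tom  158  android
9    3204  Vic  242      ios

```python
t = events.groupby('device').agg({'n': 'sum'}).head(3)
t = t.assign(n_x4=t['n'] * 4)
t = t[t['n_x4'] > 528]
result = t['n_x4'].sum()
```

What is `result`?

group by device, sum of n:
           n
device      
android  824
ios      720
mac      132
web      508
win      173
take first 3 rows:
           n
device      
android  824
ios      720
mac      132
add column n_x4 = t['n'] * 4:
           n  n_x4
device            
android  824  3296
ios      720  2880
mac      132   528
filter rows where n_x4 > 528:
           n  n_x4
device            
android  824  3296
ios      720  2880
Reading off the sum of column 'n_x4', we get 6176.

6176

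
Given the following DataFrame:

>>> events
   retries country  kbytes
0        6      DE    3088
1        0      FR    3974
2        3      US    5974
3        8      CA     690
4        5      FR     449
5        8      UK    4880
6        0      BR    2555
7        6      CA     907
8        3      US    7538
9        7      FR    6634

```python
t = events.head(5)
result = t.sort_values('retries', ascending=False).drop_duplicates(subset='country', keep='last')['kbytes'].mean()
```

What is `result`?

3431.5

take first 5 rows:
   retries country  kbytes
0        6      DE    3088
1        0      FR    3974
2        3      US    5974
3        8      CA     690
4        5      FR     449
sort by retries descending:
   retries country  kbytes
3        8      CA     690
0        6      DE    3088
4        5      FR     449
2        3      US    5974
1        0      FR    3974
drop duplicate country (keep=last):
   retries country  kbytes
3        8      CA     690
0        6      DE    3088
2        3      US    5974
1        0      FR    3974
So mean() = 3431.5.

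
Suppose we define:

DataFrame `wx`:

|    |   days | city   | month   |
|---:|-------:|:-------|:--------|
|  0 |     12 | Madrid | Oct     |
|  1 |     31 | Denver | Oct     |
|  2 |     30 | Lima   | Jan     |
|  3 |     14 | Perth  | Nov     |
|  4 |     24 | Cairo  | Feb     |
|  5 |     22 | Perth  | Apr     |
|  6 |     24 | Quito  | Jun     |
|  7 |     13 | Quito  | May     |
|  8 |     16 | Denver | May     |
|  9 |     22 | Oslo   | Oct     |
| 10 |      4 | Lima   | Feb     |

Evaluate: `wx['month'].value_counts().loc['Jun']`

1

value_counts of month:
month
Oct    3
Feb    2
May    2
Jan    1
Nov    1
Apr    1
Jun    1
Name: count, dtype: int64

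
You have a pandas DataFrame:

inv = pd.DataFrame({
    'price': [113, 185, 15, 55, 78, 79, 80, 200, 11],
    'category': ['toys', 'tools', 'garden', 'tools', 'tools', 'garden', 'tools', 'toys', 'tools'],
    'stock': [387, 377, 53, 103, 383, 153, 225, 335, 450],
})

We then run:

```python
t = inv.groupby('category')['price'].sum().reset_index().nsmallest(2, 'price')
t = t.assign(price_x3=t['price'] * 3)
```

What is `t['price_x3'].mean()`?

group by category, sum of price:
category
garden     94
tools     409
toys      313
Name: price, dtype: int64
reset_index():
  category  price
0   garden     94
1    tools    409
2     toys    313
take 2 rows with smallest price:
  category  price
0   garden     94
2     toys    313
add column price_x3 = t['price'] * 3:
  category  price  price_x3
0   garden     94       282
2     toys    313       939
Reading off the mean of column 'price_x3', we get 610.5.

610.5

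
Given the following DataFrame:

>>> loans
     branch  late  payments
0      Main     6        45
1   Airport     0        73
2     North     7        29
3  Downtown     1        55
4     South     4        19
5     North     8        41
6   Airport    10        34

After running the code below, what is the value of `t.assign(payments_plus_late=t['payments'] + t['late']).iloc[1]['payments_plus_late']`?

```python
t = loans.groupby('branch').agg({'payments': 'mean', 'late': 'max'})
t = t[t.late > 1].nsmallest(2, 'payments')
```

43.0

group by branch: mean(payments), max(late):
          payments  late
branch                  
Airport       53.5    10
Downtown      55.0     1
Main          45.0     6
North         35.0     8
South         19.0     4
filter rows where late > 1:
         payments  late
branch                 
Airport      53.5    10
Main         45.0     6
North        35.0     8
South        19.0     4
take 2 rows with smallest payments:
        payments  late
branch                
South       19.0     4
North       35.0     8
add column payments_plus_late = t['payments'] + t['late']:
        payments  late  payments_plus_late
branch                                    
South       19.0     4                23.0
North       35.0     8                43.0
value at position 1, column 'payments_plus_late' → 43.0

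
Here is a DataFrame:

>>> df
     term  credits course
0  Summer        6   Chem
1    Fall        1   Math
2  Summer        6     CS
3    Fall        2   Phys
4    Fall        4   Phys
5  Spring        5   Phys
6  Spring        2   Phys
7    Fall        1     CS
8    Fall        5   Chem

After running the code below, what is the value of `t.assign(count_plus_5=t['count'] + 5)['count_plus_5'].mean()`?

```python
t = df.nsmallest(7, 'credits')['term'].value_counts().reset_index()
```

8.5

take 7 rows with smallest credits:
     term  credits course
1    Fall        1   Math
7    Fall        1     CS
3    Fall        2   Phys
6  Spring        2   Phys
4    Fall        4   Phys
5  Spring        5   Phys
8    Fall        5   Chem
value_counts of term:
term
Fall      5
Spring    2
Name: count, dtype: int64
reset_index():
     term  count
0    Fall      5
1  Spring      2
add column count_plus_5 = t['count'] + 5:
     term  count  count_plus_5
0    Fall      5            10
1  Spring      2             7
So mean() = 8.5.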